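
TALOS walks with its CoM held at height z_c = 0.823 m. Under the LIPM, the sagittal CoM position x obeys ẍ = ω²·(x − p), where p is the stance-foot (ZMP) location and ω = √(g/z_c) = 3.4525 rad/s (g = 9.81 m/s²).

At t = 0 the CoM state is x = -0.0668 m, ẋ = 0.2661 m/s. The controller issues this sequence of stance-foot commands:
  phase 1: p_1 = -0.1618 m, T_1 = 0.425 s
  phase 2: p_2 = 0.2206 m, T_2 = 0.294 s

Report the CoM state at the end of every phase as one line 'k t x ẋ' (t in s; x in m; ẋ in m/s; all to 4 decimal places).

phase 1: p=-0.1618, T=0.425, ωT=1.467313, cosh=2.284053, sinh=2.053509; start (x,ẋ)=(-0.066800, 0.266100) → end (x,ẋ)=(0.213458, 1.281312)
phase 2: p=0.2206, T=0.294, ωT=1.015035, cosh=1.560925, sinh=1.198535; start (x,ẋ)=(0.213458, 1.281312) → end (x,ẋ)=(0.654260, 1.970480)

1 0.4250 0.2135 1.2813
2 0.7190 0.6543 1.9705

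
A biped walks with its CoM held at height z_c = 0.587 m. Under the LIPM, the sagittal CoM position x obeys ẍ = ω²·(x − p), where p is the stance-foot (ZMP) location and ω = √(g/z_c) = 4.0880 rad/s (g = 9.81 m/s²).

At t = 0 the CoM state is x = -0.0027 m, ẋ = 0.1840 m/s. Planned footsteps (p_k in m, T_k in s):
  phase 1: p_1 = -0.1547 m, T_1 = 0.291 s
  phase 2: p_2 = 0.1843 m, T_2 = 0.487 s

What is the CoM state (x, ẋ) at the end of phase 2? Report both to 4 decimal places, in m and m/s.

x = 1.2922, ẋ = 4.7000

phase 1: p=-0.1547, T=0.291, ωT=1.189608, cosh=1.795067, sinh=1.490726; start (x,ẋ)=(-0.002700, 0.184000) → end (x,ẋ)=(0.185247, 1.256594)
phase 2: p=0.1843, T=0.487, ωT=1.990856, cosh=3.729189, sinh=3.592610; start (x,ẋ)=(0.185247, 1.256594) → end (x,ẋ)=(1.292151, 4.699989)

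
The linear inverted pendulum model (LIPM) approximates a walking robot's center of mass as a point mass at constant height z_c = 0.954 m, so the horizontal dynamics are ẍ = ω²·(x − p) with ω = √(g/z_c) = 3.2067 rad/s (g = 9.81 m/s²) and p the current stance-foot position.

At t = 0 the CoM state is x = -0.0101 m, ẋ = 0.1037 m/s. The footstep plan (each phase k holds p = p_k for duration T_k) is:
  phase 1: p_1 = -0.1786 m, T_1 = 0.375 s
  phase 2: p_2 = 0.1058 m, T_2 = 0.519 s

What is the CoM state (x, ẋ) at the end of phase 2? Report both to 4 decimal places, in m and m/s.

phase 1: p=-0.1786, T=0.375, ωT=1.202513, cosh=1.814454, sinh=1.514015; start (x,ẋ)=(-0.010100, 0.103700) → end (x,ẋ)=(0.176097, 1.006225)
phase 2: p=0.1058, T=0.519, ωT=1.664277, cosh=2.735591, sinh=2.546264; start (x,ẋ)=(0.176097, 1.006225) → end (x,ẋ)=(1.097090, 3.326599)

x = 1.0971, ẋ = 3.3266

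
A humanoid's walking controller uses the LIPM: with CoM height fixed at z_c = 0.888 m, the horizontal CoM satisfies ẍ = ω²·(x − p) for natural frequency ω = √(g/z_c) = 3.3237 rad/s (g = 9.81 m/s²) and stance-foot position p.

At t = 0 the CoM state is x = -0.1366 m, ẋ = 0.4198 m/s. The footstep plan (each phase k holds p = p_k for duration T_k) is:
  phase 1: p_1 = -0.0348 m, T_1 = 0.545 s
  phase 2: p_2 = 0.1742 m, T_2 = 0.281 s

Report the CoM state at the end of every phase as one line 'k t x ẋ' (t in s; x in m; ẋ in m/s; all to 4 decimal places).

phase 1: p=-0.0348, T=0.545, ωT=1.811417, cosh=3.141266, sinh=2.977843; start (x,ẋ)=(-0.136600, 0.419800) → end (x,ẋ)=(0.021536, 0.311142)
phase 2: p=0.1742, T=0.281, ωT=0.933960, cosh=1.468780, sinh=1.075785; start (x,ẋ)=(0.021536, 0.311142) → end (x,ẋ)=(0.050677, -0.088865)

1 0.5450 0.0215 0.3111
2 0.8260 0.0507 -0.0889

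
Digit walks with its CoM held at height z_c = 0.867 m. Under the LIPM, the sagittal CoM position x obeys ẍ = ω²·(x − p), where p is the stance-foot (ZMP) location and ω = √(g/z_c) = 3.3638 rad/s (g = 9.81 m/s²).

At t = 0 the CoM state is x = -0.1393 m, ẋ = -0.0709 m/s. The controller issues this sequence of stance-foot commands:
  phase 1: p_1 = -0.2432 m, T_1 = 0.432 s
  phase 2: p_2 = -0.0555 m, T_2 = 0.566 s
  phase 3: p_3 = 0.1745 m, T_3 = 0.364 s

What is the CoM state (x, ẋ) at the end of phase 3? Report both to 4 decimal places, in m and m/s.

phase 1: p=-0.2432, T=0.432, ωT=1.453162, cosh=2.255222, sinh=2.021392; start (x,ẋ)=(-0.139300, -0.070900) → end (x,ẋ)=(-0.051488, 0.546579)
phase 2: p=-0.0555, T=0.566, ωT=1.903911, cosh=3.430539, sinh=3.281554; start (x,ẋ)=(-0.051488, 0.546579) → end (x,ẋ)=(0.491478, 1.919346)
phase 3: p=0.1745, T=0.364, ωT=1.224423, cosh=1.848065, sinh=1.554138; start (x,ẋ)=(0.491478, 1.919346) → end (x,ẋ)=(1.647070, 5.204178)

x = 1.6471, ẋ = 5.2042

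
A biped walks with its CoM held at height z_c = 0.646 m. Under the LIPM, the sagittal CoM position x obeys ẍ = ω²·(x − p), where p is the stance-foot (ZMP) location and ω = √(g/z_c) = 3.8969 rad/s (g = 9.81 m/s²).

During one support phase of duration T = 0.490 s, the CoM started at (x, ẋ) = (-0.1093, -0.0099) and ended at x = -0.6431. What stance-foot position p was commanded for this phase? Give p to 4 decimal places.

p = 0.1053

ωT = 3.8969·0.490 = 1.909481; cosh(ωT) = 3.448871, sinh(ωT) = 3.300714
x(T) = p + (x₀−p)·cosh(ωT) + (ẋ₀/ω)·sinh(ωT) ⇒ p·(1 − cosh) = x(T) − x₀·cosh − (ẋ₀/ω)·sinh
numerator   = -0.6431 − (-0.1093)·3.448871 − (-0.0099/3.8969)·3.300714 = -0.257753
denominator = 1 − 3.448871 = -2.448871
p = -0.257753 / -2.448871 = 0.1053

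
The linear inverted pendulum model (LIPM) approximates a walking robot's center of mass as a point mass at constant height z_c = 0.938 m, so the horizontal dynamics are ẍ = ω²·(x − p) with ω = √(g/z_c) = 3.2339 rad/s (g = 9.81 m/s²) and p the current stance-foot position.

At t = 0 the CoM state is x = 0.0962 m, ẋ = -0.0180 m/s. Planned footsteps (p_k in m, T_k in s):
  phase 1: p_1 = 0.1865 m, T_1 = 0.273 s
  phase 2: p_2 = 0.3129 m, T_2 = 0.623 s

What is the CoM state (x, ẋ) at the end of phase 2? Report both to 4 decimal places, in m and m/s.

x = -1.0408, ẋ = -4.3081

phase 1: p=0.1865, T=0.273, ωT=0.882855, cosh=1.415696, sinh=1.002096; start (x,ẋ)=(0.096200, -0.018000) → end (x,ẋ)=(0.053085, -0.318116)
phase 2: p=0.3129, T=0.623, ωT=2.014720, cosh=3.815992, sinh=3.682634; start (x,ẋ)=(0.053085, -0.318116) → end (x,ẋ)=(-1.040809, -4.308134)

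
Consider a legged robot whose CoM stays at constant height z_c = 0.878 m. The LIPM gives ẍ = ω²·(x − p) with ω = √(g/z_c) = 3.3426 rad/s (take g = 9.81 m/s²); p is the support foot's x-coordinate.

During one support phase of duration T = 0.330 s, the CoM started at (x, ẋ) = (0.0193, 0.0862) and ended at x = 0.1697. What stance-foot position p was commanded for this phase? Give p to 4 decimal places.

p = -0.1529

ωT = 3.3426·0.330 = 1.103058; cosh(ωT) = 1.672611, sinh(ωT) = 1.340756
x(T) = p + (x₀−p)·cosh(ωT) + (ẋ₀/ω)·sinh(ωT) ⇒ p·(1 − cosh) = x(T) − x₀·cosh − (ẋ₀/ω)·sinh
numerator   = 0.1697 − (0.0193)·1.672611 − (0.0862/3.3426)·1.340756 = 0.102843
denominator = 1 − 1.672611 = -0.672611
p = 0.102843 / -0.672611 = -0.1529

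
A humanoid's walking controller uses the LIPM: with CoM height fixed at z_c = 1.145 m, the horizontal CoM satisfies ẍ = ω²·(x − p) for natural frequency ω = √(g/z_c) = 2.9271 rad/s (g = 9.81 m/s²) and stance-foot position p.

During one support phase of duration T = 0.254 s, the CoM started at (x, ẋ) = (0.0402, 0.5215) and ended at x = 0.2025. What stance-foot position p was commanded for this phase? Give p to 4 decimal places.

p = -0.0196

ωT = 2.9271·0.254 = 0.743483; cosh(ωT) = 1.289352, sinh(ωT) = 0.813897
x(T) = p + (x₀−p)·cosh(ωT) + (ẋ₀/ω)·sinh(ωT) ⇒ p·(1 − cosh) = x(T) − x₀·cosh − (ẋ₀/ω)·sinh
numerator   = 0.2025 − (0.0402)·1.289352 − (0.5215/2.9271)·0.813897 = 0.005662
denominator = 1 − 1.289352 = -0.289352
p = 0.005662 / -0.289352 = -0.0196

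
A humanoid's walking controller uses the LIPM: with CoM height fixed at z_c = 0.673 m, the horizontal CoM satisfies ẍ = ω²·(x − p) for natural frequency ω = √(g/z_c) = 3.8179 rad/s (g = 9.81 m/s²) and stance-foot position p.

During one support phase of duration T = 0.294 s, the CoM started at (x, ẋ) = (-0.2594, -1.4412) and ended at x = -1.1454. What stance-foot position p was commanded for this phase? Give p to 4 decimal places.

ωT = 3.8179·0.294 = 1.122463; cosh(ωT) = 1.698944, sinh(ωT) = 1.373467
x(T) = p + (x₀−p)·cosh(ωT) + (ẋ₀/ω)·sinh(ωT) ⇒ p·(1 − cosh) = x(T) − x₀·cosh − (ẋ₀/ω)·sinh
numerator   = -1.1454 − (-0.2594)·1.698944 − (-1.4412/3.8179)·1.373467 = -0.186231
denominator = 1 − 1.698944 = -0.698944
p = -0.186231 / -0.698944 = 0.2664

p = 0.2664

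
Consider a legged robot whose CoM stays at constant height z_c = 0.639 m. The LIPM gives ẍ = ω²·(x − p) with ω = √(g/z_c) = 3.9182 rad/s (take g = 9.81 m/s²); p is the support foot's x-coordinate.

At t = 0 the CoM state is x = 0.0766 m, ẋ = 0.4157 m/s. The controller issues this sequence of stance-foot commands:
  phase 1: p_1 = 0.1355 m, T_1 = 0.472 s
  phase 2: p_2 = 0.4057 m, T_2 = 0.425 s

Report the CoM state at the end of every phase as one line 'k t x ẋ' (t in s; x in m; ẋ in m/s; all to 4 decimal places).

phase 1: p=0.1355, T=0.472, ωT=1.849390, cosh=3.256638, sinh=3.099305; start (x,ẋ)=(0.076600, 0.415700) → end (x,ẋ)=(0.272504, 0.638521)
phase 2: p=0.4057, T=0.425, ωT=1.665235, cosh=2.738031, sinh=2.548885; start (x,ẋ)=(0.272504, 0.638521) → end (x,ẋ)=(0.456378, 0.418052)

1 0.4720 0.2725 0.6385
2 0.8970 0.4564 0.4181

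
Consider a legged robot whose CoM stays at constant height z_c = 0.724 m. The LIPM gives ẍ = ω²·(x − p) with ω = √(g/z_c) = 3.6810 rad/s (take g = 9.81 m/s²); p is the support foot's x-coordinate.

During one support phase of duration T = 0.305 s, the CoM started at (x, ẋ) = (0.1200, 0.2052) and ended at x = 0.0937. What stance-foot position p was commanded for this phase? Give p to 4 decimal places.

p = 0.2671

ωT = 3.6810·0.305 = 1.122705; cosh(ωT) = 1.699277, sinh(ωT) = 1.373879
x(T) = p + (x₀−p)·cosh(ωT) + (ẋ₀/ω)·sinh(ωT) ⇒ p·(1 − cosh) = x(T) − x₀·cosh − (ẋ₀/ω)·sinh
numerator   = 0.0937 − (0.1200)·1.699277 − (0.2052/3.6810)·1.373879 = -0.186801
denominator = 1 − 1.699277 = -0.699277
p = -0.186801 / -0.699277 = 0.2671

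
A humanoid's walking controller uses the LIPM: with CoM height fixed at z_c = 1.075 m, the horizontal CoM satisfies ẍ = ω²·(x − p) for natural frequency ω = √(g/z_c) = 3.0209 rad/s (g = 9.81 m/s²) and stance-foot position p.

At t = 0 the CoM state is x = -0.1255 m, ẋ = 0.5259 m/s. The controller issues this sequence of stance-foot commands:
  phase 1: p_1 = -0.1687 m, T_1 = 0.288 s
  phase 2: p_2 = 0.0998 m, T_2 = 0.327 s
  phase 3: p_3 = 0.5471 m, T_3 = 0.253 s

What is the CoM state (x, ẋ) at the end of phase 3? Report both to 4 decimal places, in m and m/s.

phase 1: p=-0.1687, T=0.288, ωT=0.870019, cosh=1.402950, sinh=0.984007; start (x,ẋ)=(-0.125500, 0.525900) → end (x,ẋ)=(0.063210, 0.866227)
phase 2: p=0.0998, T=0.327, ωT=0.987834, cosh=1.528897, sinh=1.156515; start (x,ẋ)=(0.063210, 0.866227) → end (x,ẋ)=(0.375483, 1.196539)
phase 3: p=0.5471, T=0.253, ωT=0.764288, cosh=1.306565, sinh=0.840899; start (x,ẋ)=(0.375483, 1.196539) → end (x,ẋ)=(0.655940, 1.127401)

x = 0.6559, ẋ = 1.1274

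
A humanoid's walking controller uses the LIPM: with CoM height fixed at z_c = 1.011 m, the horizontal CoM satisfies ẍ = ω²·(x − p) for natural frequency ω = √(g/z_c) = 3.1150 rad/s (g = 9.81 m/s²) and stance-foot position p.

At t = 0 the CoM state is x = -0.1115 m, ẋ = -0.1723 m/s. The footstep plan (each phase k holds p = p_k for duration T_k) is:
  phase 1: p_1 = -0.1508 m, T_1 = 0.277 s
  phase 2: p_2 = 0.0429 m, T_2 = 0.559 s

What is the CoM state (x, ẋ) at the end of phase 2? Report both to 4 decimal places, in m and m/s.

phase 1: p=-0.1508, T=0.277, ωT=0.862855, cosh=1.395936, sinh=0.973981; start (x,ẋ)=(-0.111500, -0.172300) → end (x,ẋ)=(-0.149813, -0.121286)
phase 2: p=0.0429, T=0.559, ωT=1.741285, cosh=2.939982, sinh=2.764687; start (x,ẋ)=(-0.149813, -0.121286) → end (x,ẋ)=(-0.631320, -2.016226)

x = -0.6313, ẋ = -2.0162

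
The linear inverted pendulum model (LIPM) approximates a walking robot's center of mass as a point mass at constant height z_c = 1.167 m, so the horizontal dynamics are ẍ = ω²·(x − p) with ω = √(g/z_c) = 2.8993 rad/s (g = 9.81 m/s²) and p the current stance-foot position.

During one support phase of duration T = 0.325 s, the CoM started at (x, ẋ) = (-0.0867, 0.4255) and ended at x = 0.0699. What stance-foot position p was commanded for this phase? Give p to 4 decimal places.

p = -0.0803

ωT = 2.8993·0.325 = 0.942273; cosh(ωT) = 1.477773, sinh(ωT) = 1.088032
x(T) = p + (x₀−p)·cosh(ωT) + (ẋ₀/ω)·sinh(ωT) ⇒ p·(1 − cosh) = x(T) − x₀·cosh − (ẋ₀/ω)·sinh
numerator   = 0.0699 − (-0.0867)·1.477773 − (0.4255/2.8993)·1.088032 = 0.038344
denominator = 1 − 1.477773 = -0.477773
p = 0.038344 / -0.477773 = -0.0803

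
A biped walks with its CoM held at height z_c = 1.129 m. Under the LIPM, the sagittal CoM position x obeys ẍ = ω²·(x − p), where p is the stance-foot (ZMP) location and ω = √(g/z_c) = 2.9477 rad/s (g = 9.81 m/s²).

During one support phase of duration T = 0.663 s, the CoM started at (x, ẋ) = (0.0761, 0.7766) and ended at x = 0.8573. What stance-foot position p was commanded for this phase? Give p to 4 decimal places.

ωT = 2.9477·0.663 = 1.954325; cosh(ωT) = 3.600407, sinh(ωT) = 3.458747
x(T) = p + (x₀−p)·cosh(ωT) + (ẋ₀/ω)·sinh(ωT) ⇒ p·(1 − cosh) = x(T) − x₀·cosh − (ẋ₀/ω)·sinh
numerator   = 0.8573 − (0.0761)·3.600407 − (0.7766/2.9477)·3.458747 = -0.327931
denominator = 1 − 3.600407 = -2.600407
p = -0.327931 / -2.600407 = 0.1261

p = 0.1261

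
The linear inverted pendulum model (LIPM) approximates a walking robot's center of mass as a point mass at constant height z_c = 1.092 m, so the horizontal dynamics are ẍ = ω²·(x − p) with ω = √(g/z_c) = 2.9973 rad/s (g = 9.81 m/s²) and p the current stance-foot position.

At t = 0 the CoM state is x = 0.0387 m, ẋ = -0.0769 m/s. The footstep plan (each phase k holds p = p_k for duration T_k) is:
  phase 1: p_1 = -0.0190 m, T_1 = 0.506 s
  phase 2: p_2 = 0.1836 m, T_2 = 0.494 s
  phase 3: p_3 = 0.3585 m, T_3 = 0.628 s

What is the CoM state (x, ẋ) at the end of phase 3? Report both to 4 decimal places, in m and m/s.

x = -1.0493, ẋ = -4.1207

phase 1: p=-0.0190, T=0.506, ωT=1.516634, cosh=2.388155, sinh=2.168705; start (x,ẋ)=(0.038700, -0.076900) → end (x,ẋ)=(0.063155, 0.191416)
phase 2: p=0.1836, T=0.494, ωT=1.480666, cosh=2.311680, sinh=2.084194; start (x,ẋ)=(0.063155, 0.191416) → end (x,ẋ)=(0.038273, -0.309920)
phase 3: p=0.3585, T=0.628, ωT=1.882304, cosh=3.360432, sinh=3.208193; start (x,ẋ)=(0.038273, -0.309920) → end (x,ẋ)=(-1.049328, -4.120743)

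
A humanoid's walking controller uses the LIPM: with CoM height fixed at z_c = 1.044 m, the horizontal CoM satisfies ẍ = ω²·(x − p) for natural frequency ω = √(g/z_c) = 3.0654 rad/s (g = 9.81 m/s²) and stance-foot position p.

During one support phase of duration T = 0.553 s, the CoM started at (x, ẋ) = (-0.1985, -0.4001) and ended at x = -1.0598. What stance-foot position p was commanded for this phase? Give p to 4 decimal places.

p = 0.0867

ωT = 3.0654·0.553 = 1.695166; cosh(ωT) = 2.815560, sinh(ωT) = 2.631991
x(T) = p + (x₀−p)·cosh(ωT) + (ẋ₀/ω)·sinh(ωT) ⇒ p·(1 − cosh) = x(T) − x₀·cosh − (ẋ₀/ω)·sinh
numerator   = -1.0598 − (-0.1985)·2.815560 − (-0.4001/3.0654)·2.631991 = -0.157380
denominator = 1 − 2.815560 = -1.815560
p = -0.157380 / -1.815560 = 0.0867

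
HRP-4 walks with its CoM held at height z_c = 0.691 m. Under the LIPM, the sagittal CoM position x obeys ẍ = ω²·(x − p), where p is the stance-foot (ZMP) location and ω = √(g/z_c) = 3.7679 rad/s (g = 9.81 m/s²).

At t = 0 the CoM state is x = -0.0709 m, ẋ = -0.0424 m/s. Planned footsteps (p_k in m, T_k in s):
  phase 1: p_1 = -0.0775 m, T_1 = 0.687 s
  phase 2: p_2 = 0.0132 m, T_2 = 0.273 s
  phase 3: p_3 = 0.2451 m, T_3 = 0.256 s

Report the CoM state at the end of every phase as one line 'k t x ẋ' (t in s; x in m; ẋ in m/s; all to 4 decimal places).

1 0.6870 -0.1078 -0.1192
2 0.9600 -0.2162 -0.7442
3 1.2160 -0.6695 -3.0672

phase 1: p=-0.0775, T=0.687, ωT=2.588547, cosh=6.692775, sinh=6.617646; start (x,ẋ)=(-0.070900, -0.042400) → end (x,ẋ)=(-0.107796, -0.119205)
phase 2: p=0.0132, T=0.273, ωT=1.028637, cosh=1.577372, sinh=1.219878; start (x,ẋ)=(-0.107796, -0.119205) → end (x,ẋ)=(-0.216249, -0.744173)
phase 3: p=0.2451, T=0.256, ωT=0.964582, cosh=1.502417, sinh=1.121275; start (x,ẋ)=(-0.216249, -0.744173) → end (x,ẋ)=(-0.669494, -3.067187)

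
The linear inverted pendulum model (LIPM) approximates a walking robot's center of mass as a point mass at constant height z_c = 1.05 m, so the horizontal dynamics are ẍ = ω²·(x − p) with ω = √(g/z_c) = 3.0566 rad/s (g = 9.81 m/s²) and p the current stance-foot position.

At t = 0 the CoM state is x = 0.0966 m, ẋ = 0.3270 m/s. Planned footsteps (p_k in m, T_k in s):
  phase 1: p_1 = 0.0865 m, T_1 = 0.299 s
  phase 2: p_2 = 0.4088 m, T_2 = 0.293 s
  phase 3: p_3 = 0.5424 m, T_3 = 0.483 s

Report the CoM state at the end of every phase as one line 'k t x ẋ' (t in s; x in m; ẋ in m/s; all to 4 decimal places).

1 0.2990 0.2131 0.5056
2 0.5920 0.2980 0.1120
3 1.0750 0.0556 -1.2917

phase 1: p=0.0865, T=0.299, ωT=0.913923, cosh=1.447518, sinh=1.046570; start (x,ẋ)=(0.096600, 0.327000) → end (x,ẋ)=(0.213084, 0.505648)
phase 2: p=0.4088, T=0.293, ωT=0.895584, cosh=1.428567, sinh=1.020198; start (x,ẋ)=(0.213084, 0.505648) → end (x,ẋ)=(0.297976, 0.112043)
phase 3: p=0.5424, T=0.483, ωT=1.476338, cosh=2.302680, sinh=2.074207; start (x,ẋ)=(0.297976, 0.112043) → end (x,ẋ)=(0.055601, -1.291657)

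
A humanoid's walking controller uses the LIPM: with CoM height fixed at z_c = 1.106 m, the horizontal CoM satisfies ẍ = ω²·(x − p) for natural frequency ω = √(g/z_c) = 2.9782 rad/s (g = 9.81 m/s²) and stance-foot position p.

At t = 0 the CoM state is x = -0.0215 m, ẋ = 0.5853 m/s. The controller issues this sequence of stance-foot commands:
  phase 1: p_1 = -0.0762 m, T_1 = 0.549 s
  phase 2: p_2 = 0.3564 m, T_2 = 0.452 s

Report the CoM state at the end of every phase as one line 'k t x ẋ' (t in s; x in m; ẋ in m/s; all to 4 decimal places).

1 0.5490 0.5543 1.9602
2 1.0010 1.9413 5.0770

phase 1: p=-0.0762, T=0.549, ωT=1.635032, cosh=2.662284, sinh=2.467337; start (x,ẋ)=(-0.021500, 0.585300) → end (x,ẋ)=(0.554328, 1.960182)
phase 2: p=0.3564, T=0.452, ωT=1.346146, cosh=2.051415, sinh=1.791174; start (x,ẋ)=(0.554328, 1.960182) → end (x,ẋ)=(1.941342, 5.076990)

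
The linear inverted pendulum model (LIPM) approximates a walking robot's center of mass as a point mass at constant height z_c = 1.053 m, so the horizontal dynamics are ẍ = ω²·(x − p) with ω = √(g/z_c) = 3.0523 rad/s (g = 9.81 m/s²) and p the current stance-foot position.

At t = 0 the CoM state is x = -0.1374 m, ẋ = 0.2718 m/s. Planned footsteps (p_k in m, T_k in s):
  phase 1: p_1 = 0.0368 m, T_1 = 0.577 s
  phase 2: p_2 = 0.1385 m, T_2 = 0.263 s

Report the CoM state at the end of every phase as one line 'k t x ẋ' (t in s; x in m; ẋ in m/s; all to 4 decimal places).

phase 1: p=0.0368, T=0.577, ωT=1.761177, cosh=2.995563, sinh=2.823720; start (x,ẋ)=(-0.137400, 0.271800) → end (x,ẋ)=(-0.233582, -0.687208)
phase 2: p=0.1385, T=0.263, ωT=0.802755, cosh=1.339887, sinh=0.891794; start (x,ẋ)=(-0.233582, -0.687208) → end (x,ẋ)=(-0.560829, -1.933595)

1 0.5770 -0.2336 -0.6872
2 0.8400 -0.5608 -1.9336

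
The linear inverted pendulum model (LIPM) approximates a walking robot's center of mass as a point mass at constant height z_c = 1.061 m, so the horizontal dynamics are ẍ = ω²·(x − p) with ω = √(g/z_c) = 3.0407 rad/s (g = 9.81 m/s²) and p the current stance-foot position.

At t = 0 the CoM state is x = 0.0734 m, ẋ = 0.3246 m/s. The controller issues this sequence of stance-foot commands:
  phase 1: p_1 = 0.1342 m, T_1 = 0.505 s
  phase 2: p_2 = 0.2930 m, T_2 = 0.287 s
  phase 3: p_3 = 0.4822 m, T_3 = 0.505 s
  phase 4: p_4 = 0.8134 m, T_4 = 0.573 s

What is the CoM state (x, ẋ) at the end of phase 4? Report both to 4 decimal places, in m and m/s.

phase 1: p=0.1342, T=0.505, ωT=1.535554, cosh=2.429616, sinh=2.214279; start (x,ẋ)=(0.073400, 0.324600) → end (x,ẋ)=(0.222858, 0.379289)
phase 2: p=0.2930, T=0.287, ωT=0.872681, cosh=1.405574, sinh=0.987744; start (x,ẋ)=(0.222858, 0.379289) → end (x,ẋ)=(0.317618, 0.322451)
phase 3: p=0.4822, T=0.505, ωT=1.535554, cosh=2.429616, sinh=2.214279; start (x,ẋ)=(0.317618, 0.322451) → end (x,ẋ)=(0.317143, -0.324690)
phase 4: p=0.8134, T=0.573, ωT=1.742321, cosh=2.942848, sinh=2.767735; start (x,ẋ)=(0.317143, -0.324690) → end (x,ẋ)=(-0.942551, -5.131937)

x = -0.9426, ẋ = -5.1319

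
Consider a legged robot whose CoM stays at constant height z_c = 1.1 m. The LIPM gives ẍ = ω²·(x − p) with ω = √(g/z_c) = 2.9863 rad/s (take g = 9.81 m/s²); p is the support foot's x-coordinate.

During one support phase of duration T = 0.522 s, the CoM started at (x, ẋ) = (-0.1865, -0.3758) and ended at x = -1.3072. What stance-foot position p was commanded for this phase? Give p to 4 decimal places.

ωT = 2.9863·0.522 = 1.558849; cosh(ωT) = 2.481862, sinh(ωT) = 2.271483
x(T) = p + (x₀−p)·cosh(ωT) + (ẋ₀/ω)·sinh(ωT) ⇒ p·(1 − cosh) = x(T) − x₀·cosh − (ẋ₀/ω)·sinh
numerator   = -1.3072 − (-0.1865)·2.481862 − (-0.3758/2.9863)·2.271483 = -0.558486
denominator = 1 − 2.481862 = -1.481862
p = -0.558486 / -1.481862 = 0.3769

p = 0.3769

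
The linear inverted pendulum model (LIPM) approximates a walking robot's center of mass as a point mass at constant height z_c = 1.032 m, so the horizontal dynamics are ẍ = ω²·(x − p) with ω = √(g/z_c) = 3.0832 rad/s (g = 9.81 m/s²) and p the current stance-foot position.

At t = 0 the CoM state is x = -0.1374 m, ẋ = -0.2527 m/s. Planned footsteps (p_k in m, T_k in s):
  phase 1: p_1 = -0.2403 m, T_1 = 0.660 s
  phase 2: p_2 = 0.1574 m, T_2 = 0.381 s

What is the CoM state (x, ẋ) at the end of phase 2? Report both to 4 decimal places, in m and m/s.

x = -0.2847, ẋ = -1.0072

phase 1: p=-0.2403, T=0.660, ωT=2.034912, cosh=3.891135, sinh=3.760443; start (x,ẋ)=(-0.137400, -0.252700) → end (x,ẋ)=(-0.148109, 0.209753)
phase 2: p=0.1574, T=0.381, ωT=1.174699, cosh=1.773040, sinh=1.464129; start (x,ẋ)=(-0.148109, 0.209753) → end (x,ẋ)=(-0.284674, -1.007229)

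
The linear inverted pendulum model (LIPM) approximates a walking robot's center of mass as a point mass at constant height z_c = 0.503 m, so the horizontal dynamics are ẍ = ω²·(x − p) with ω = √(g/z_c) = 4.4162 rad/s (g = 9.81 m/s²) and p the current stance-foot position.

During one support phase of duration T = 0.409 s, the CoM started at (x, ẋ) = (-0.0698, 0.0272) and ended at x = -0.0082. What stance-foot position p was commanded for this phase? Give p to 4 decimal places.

ωT = 4.4162·0.409 = 1.806226; cosh(ωT) = 3.125851, sinh(ωT) = 2.961578
x(T) = p + (x₀−p)·cosh(ωT) + (ẋ₀/ω)·sinh(ωT) ⇒ p·(1 − cosh) = x(T) − x₀·cosh − (ẋ₀/ω)·sinh
numerator   = -0.0082 − (-0.0698)·3.125851 − (0.0272/4.4162)·2.961578 = 0.191744
denominator = 1 − 3.125851 = -2.125851
p = 0.191744 / -2.125851 = -0.0902

p = -0.0902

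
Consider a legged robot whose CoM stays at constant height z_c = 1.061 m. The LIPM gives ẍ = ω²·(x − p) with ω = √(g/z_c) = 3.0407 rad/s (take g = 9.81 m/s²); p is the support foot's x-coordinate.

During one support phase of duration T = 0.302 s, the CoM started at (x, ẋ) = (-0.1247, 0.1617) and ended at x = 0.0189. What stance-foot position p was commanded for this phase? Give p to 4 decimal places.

p = -0.3185

ωT = 3.0407·0.302 = 0.918291; cosh(ωT) = 1.452104, sinh(ωT) = 1.052903
x(T) = p + (x₀−p)·cosh(ωT) + (ẋ₀/ω)·sinh(ωT) ⇒ p·(1 − cosh) = x(T) − x₀·cosh − (ẋ₀/ω)·sinh
numerator   = 0.0189 − (-0.1247)·1.452104 − (0.1617/3.0407)·1.052903 = 0.143985
denominator = 1 − 1.452104 = -0.452104
p = 0.143985 / -0.452104 = -0.3185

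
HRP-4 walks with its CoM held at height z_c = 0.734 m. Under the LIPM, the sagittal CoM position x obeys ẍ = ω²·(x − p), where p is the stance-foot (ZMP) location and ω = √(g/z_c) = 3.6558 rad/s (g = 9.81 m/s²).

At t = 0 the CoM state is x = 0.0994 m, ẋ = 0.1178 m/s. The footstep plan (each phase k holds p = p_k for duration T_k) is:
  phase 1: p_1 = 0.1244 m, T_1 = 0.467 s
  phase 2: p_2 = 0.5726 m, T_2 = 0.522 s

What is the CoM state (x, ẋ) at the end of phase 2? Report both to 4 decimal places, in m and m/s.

phase 1: p=0.1244, T=0.467, ωT=1.707259, cosh=2.847594, sinh=2.666231; start (x,ẋ)=(0.099400, 0.117800) → end (x,ẋ)=(0.139124, 0.091766)
phase 2: p=0.5726, T=0.522, ωT=1.908328, cosh=3.445066, sinh=3.296738; start (x,ẋ)=(0.139124, 0.091766) → end (x,ẋ)=(-0.838002, -4.908211)

x = -0.8380, ẋ = -4.9082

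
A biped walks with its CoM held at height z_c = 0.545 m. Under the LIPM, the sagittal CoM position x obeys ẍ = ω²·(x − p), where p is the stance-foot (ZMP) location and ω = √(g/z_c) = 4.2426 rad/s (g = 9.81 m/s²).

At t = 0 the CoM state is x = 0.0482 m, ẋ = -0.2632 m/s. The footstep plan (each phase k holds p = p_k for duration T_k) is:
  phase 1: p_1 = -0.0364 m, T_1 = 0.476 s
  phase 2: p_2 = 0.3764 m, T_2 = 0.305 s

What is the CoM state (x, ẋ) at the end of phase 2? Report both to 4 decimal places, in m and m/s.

phase 1: p=-0.0364, T=0.476, ωT=2.019478, cosh=3.833556, sinh=3.700832; start (x,ẋ)=(0.048200, -0.263200) → end (x,ẋ)=(0.058329, 0.319325)
phase 2: p=0.3764, T=0.305, ωT=1.293993, cosh=1.960748, sinh=1.686574; start (x,ẋ)=(0.058329, 0.319325) → end (x,ẋ)=(-0.120315, -1.649829)

x = -0.1203, ẋ = -1.6498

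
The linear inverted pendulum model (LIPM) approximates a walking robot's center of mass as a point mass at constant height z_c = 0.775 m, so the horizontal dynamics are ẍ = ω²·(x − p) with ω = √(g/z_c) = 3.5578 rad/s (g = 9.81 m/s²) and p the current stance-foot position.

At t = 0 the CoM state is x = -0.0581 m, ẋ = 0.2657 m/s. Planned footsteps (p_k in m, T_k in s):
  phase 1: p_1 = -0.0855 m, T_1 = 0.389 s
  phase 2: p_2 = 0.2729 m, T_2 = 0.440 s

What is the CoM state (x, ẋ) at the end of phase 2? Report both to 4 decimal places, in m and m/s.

phase 1: p=-0.0855, T=0.389, ωT=1.383984, cosh=2.120674, sinh=1.870096; start (x,ẋ)=(-0.058100, 0.265700) → end (x,ẋ)=(0.112267, 0.745767)
phase 2: p=0.2729, T=0.440, ωT=1.565432, cosh=2.496870, sinh=2.287872; start (x,ẋ)=(0.112267, 0.745767) → end (x,ẋ)=(0.351392, 0.554565)

x = 0.3514, ẋ = 0.5546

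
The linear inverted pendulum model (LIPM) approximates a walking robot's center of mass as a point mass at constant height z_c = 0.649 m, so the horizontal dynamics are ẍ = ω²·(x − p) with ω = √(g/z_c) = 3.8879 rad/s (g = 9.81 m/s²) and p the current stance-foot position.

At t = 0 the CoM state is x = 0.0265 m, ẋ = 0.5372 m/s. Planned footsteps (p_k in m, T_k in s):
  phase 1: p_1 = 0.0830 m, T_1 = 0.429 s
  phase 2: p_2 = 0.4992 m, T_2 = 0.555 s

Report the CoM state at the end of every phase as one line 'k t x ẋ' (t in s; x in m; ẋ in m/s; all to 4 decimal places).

phase 1: p=0.0830, T=0.429, ωT=1.667909, cosh=2.744857, sinh=2.556216; start (x,ẋ)=(0.026500, 0.537200) → end (x,ẋ)=(0.281114, 0.913022)
phase 2: p=0.4992, T=0.555, ωT=2.157785, cosh=4.383764, sinh=4.268184; start (x,ẋ)=(0.281114, 0.913022) → end (x,ẋ)=(0.545488, 0.383493)

1 0.4290 0.2811 0.9130
2 0.9840 0.5455 0.3835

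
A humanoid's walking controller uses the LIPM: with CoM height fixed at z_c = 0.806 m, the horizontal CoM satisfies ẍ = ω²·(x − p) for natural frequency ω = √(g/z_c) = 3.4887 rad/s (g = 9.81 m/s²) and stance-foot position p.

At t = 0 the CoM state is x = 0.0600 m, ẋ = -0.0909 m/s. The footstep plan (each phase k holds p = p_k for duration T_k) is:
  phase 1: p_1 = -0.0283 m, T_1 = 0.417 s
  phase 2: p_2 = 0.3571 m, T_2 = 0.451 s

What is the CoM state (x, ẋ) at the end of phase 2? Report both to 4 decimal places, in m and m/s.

x = 0.0335, ẋ = -0.8695

phase 1: p=-0.0283, T=0.417, ωT=1.454788, cosh=2.258512, sinh=2.025062; start (x,ẋ)=(0.060000, -0.090900) → end (x,ẋ)=(0.118363, 0.418526)
phase 2: p=0.3571, T=0.451, ωT=1.573404, cosh=2.515187, sinh=2.307849; start (x,ẋ)=(0.118363, 0.418526) → end (x,ẋ)=(0.033494, -0.869497)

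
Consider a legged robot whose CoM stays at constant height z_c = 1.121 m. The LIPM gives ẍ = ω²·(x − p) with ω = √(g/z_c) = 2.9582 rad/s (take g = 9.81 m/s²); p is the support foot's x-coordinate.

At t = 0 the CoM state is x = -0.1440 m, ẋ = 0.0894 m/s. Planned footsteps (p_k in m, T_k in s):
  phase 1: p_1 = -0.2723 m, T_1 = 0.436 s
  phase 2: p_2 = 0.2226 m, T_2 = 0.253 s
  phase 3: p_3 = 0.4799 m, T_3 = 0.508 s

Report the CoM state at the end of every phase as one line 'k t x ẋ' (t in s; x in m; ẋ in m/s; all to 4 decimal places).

phase 1: p=-0.2723, T=0.436, ωT=1.289775, cosh=1.953651, sinh=1.678319; start (x,ẋ)=(-0.144000, 0.089400) → end (x,ẋ)=(0.029074, 0.811641)
phase 2: p=0.2226, T=0.253, ωT=0.748425, cosh=1.293389, sinh=0.820278; start (x,ẋ)=(0.029074, 0.811641) → end (x,ẋ)=(0.197355, 0.580168)
phase 3: p=0.4799, T=0.508, ωT=1.502766, cosh=2.358307, sinh=2.135793; start (x,ẋ)=(0.197355, 0.580168) → end (x,ẋ)=(0.232448, -0.416935)

1 0.4360 0.0291 0.8116
2 0.6890 0.1974 0.5802
3 1.1970 0.2324 -0.4169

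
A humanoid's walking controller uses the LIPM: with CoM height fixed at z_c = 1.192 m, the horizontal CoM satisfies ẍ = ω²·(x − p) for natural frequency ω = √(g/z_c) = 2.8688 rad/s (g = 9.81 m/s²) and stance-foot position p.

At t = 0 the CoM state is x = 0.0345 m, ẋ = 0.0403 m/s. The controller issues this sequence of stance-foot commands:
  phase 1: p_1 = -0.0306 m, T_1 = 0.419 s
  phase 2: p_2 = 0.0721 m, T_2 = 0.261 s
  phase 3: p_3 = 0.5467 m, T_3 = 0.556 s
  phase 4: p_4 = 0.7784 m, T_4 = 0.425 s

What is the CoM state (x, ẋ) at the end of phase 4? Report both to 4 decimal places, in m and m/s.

x = -0.7894, ẋ = -4.2127

phase 1: p=-0.0306, T=0.419, ωT=1.202027, cosh=1.813719, sinh=1.513135; start (x,ẋ)=(0.034500, 0.040300) → end (x,ẋ)=(0.108729, 0.355684)
phase 2: p=0.0721, T=0.261, ωT=0.748757, cosh=1.293662, sinh=0.820708; start (x,ẋ)=(0.108729, 0.355684) → end (x,ẋ)=(0.221240, 0.546377)
phase 3: p=0.5467, T=0.556, ωT=1.595053, cosh=2.565744, sinh=2.362846; start (x,ẋ)=(0.221240, 0.546377) → end (x,ẋ)=(0.161669, -0.804278)
phase 4: p=0.7784, T=0.425, ωT=1.219240, cosh=1.840035, sinh=1.544580; start (x,ẋ)=(0.161669, -0.804278) → end (x,ẋ)=(-0.789435, -4.212692)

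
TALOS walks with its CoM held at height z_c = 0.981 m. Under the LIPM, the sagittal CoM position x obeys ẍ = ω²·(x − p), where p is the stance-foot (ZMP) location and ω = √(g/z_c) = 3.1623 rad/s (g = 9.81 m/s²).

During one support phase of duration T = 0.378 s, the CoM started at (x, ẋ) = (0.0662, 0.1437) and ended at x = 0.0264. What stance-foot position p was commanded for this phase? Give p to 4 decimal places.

p = 0.2006

ωT = 3.1623·0.378 = 1.195349; cosh(ωT) = 1.803655, sinh(ωT) = 1.501057
x(T) = p + (x₀−p)·cosh(ωT) + (ẋ₀/ω)·sinh(ωT) ⇒ p·(1 − cosh) = x(T) − x₀·cosh − (ẋ₀/ω)·sinh
numerator   = 0.0264 − (0.0662)·1.803655 − (0.1437/3.1623)·1.501057 = -0.161212
denominator = 1 − 1.803655 = -0.803655
p = -0.161212 / -0.803655 = 0.2006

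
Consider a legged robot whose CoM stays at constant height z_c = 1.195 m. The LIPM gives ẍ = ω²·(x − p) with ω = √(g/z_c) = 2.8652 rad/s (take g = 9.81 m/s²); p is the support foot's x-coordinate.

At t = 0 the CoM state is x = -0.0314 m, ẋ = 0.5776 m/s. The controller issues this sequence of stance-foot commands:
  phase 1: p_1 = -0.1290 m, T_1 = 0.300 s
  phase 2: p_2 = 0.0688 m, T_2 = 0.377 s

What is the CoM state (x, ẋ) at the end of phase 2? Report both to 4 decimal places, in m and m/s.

phase 1: p=-0.1290, T=0.300, ωT=0.859560, cosh=1.392735, sinh=0.969386; start (x,ẋ)=(-0.031400, 0.577600) → end (x,ẋ)=(0.202351, 1.075526)
phase 2: p=0.0688, T=0.377, ωT=1.080180, cosh=1.642373, sinh=1.302838; start (x,ẋ)=(0.202351, 1.075526) → end (x,ẋ)=(0.777194, 2.264946)

x = 0.7772, ẋ = 2.2649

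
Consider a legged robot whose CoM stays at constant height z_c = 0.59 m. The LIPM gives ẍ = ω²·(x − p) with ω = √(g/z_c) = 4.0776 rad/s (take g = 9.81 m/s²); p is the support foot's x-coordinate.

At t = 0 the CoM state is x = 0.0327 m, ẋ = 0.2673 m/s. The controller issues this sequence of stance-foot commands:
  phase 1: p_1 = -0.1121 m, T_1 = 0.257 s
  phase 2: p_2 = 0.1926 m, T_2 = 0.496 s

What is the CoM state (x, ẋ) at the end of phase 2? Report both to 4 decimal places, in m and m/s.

phase 1: p=-0.1121, T=0.257, ωT=1.047943, cosh=1.601219, sinh=1.250561; start (x,ẋ)=(0.032700, 0.267300) → end (x,ẋ)=(0.201735, 1.166382)
phase 2: p=0.1926, T=0.496, ωT=2.022490, cosh=3.844721, sinh=3.712395; start (x,ẋ)=(0.201735, 1.166382) → end (x,ẋ)=(1.289638, 4.622695)

x = 1.2896, ẋ = 4.6227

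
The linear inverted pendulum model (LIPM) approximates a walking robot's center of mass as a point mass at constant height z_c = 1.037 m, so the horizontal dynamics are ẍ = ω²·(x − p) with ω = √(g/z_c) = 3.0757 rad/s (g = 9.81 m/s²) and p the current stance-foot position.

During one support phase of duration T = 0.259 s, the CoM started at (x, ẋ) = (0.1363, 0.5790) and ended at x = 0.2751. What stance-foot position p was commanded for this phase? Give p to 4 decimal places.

p = 0.2186

ωT = 3.0757·0.259 = 0.796606; cosh(ωT) = 1.334429, sinh(ωT) = 0.883572
x(T) = p + (x₀−p)·cosh(ωT) + (ẋ₀/ω)·sinh(ωT) ⇒ p·(1 − cosh) = x(T) − x₀·cosh − (ẋ₀/ω)·sinh
numerator   = 0.2751 − (0.1363)·1.334429 − (0.5790/3.0757)·0.883572 = -0.073115
denominator = 1 − 1.334429 = -0.334429
p = -0.073115 / -0.334429 = 0.2186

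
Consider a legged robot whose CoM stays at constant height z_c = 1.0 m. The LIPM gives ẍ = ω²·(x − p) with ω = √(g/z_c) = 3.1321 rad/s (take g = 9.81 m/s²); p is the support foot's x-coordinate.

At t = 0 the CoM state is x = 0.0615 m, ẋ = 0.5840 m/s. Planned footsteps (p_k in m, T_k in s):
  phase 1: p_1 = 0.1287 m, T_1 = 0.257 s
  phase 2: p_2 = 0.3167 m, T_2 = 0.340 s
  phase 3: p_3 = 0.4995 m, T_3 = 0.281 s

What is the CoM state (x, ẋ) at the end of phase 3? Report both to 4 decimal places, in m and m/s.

x = 0.4950, ẋ = 0.3582

phase 1: p=0.1287, T=0.257, ωT=0.804950, cosh=1.341847, sinh=0.894737; start (x,ẋ)=(0.061500, 0.584000) → end (x,ẋ)=(0.205357, 0.595317)
phase 2: p=0.3167, T=0.340, ωT=1.064914, cosh=1.622674, sinh=1.277916; start (x,ẋ)=(0.205357, 0.595317) → end (x,ẋ)=(0.378920, 0.520349)
phase 3: p=0.4995, T=0.281, ωT=0.880120, cosh=1.412961, sinh=0.998228; start (x,ẋ)=(0.378920, 0.520349) → end (x,ẋ)=(0.494965, 0.358234)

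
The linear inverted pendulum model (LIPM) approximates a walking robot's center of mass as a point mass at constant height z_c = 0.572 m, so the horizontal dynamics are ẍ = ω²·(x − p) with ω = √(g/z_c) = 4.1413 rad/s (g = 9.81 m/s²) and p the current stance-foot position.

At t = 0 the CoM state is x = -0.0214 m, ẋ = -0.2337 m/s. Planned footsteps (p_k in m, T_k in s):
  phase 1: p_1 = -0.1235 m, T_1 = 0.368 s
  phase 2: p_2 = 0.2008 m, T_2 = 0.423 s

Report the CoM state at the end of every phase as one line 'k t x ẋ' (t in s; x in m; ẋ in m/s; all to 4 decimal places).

phase 1: p=-0.1235, T=0.368, ωT=1.523998, cosh=2.404191, sinh=2.186352; start (x,ẋ)=(-0.021400, -0.233700) → end (x,ẋ)=(-0.001411, 0.362589)
phase 2: p=0.2008, T=0.423, ωT=1.751770, cosh=2.969132, sinh=2.795665; start (x,ẋ)=(-0.001411, 0.362589) → end (x,ẋ)=(-0.154820, -1.264566)

1 0.3680 -0.0014 0.3626
2 0.7910 -0.1548 -1.2646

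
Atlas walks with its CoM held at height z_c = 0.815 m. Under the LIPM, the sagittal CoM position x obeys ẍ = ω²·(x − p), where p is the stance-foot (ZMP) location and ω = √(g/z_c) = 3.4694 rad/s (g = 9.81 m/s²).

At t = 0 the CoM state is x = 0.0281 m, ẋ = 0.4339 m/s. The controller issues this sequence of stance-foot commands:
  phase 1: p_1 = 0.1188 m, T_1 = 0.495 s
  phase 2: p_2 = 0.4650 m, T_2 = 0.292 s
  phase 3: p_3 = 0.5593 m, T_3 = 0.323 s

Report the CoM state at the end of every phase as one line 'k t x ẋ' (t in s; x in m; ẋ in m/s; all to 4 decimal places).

phase 1: p=0.1188, T=0.495, ωT=1.717353, cosh=2.874653, sinh=2.695113; start (x,ẋ)=(0.028100, 0.433900) → end (x,ẋ)=(0.195133, 0.399229)
phase 2: p=0.4650, T=0.292, ωT=1.013065, cosh=1.558567, sinh=1.195462; start (x,ẋ)=(0.195133, 0.399229) → end (x,ẋ)=(0.181957, -0.497060)
phase 3: p=0.5593, T=0.323, ωT=1.120616, cosh=1.696411, sinh=1.370332; start (x,ẋ)=(0.181957, -0.497060) → end (x,ẋ)=(-0.277155, -2.637191)

1 0.4950 0.1951 0.3992
2 0.7870 0.1820 -0.4971
3 1.1100 -0.2772 -2.6372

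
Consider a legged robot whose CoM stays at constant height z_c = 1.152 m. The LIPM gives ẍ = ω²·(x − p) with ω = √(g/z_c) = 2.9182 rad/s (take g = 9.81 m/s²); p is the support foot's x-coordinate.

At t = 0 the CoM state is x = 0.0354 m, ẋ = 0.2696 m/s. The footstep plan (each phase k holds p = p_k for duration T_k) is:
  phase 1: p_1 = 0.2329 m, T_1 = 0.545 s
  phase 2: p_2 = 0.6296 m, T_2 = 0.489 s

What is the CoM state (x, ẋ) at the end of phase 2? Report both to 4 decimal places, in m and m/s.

phase 1: p=0.2329, T=0.545, ωT=1.590419, cosh=2.554822, sinh=2.350982; start (x,ẋ)=(0.035400, 0.269600) → end (x,ẋ)=(-0.054480, -0.666195)
phase 2: p=0.6296, T=0.489, ωT=1.427000, cosh=2.203105, sinh=1.963077; start (x,ẋ)=(-0.054480, -0.666195) → end (x,ẋ)=(-1.325651, -5.386554)

x = -1.3257, ẋ = -5.3866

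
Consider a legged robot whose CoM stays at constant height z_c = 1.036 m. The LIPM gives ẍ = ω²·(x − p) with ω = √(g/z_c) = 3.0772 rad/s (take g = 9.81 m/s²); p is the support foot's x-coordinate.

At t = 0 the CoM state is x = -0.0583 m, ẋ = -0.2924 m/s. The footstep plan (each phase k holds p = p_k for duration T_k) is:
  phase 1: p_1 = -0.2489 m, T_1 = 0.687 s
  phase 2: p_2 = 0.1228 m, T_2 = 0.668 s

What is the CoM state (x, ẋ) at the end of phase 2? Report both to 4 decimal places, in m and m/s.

phase 1: p=-0.2489, T=0.687, ωT=2.114036, cosh=4.201176, sinh=4.080426; start (x,ẋ)=(-0.058300, -0.292400) → end (x,ẋ)=(0.164116, 1.164805)
phase 2: p=0.1228, T=0.668, ωT=2.055570, cosh=3.969653, sinh=3.841633; start (x,ẋ)=(0.164116, 1.164805) → end (x,ẋ)=(1.740974, 5.112287)

x = 1.7410, ẋ = 5.1123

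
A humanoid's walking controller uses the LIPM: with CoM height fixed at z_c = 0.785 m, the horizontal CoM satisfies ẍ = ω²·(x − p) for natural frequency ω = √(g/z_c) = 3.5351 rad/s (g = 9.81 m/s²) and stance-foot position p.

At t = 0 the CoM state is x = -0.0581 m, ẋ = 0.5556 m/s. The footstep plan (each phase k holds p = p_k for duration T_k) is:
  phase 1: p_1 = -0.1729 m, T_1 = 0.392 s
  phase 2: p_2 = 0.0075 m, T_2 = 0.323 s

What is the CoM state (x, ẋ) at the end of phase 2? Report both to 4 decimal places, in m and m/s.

phase 1: p=-0.1729, T=0.392, ωT=1.385759, cosh=2.123997, sinh=1.873863; start (x,ẋ)=(-0.058100, 0.555600) → end (x,ẋ)=(0.365444, 1.940562)
phase 2: p=0.0075, T=0.323, ωT=1.141837, cosh=1.725875, sinh=1.406643; start (x,ẋ)=(0.365444, 1.940562) → end (x,ẋ)=(1.397430, 5.129087)

x = 1.3974, ẋ = 5.1291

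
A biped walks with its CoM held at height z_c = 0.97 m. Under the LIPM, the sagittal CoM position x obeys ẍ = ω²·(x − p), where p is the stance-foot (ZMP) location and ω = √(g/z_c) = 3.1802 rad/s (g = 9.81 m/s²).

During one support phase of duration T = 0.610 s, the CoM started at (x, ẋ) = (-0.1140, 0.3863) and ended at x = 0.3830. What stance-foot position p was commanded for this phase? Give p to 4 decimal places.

p = -0.1466

ωT = 3.1802·0.610 = 1.939922; cosh(ωT) = 3.550962, sinh(ωT) = 3.407247
x(T) = p + (x₀−p)·cosh(ωT) + (ẋ₀/ω)·sinh(ωT) ⇒ p·(1 − cosh) = x(T) − x₀·cosh − (ẋ₀/ω)·sinh
numerator   = 0.3830 − (-0.1140)·3.550962 − (0.3863/3.1802)·3.407247 = 0.373930
denominator = 1 − 3.550962 = -2.550962
p = 0.373930 / -2.550962 = -0.1466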